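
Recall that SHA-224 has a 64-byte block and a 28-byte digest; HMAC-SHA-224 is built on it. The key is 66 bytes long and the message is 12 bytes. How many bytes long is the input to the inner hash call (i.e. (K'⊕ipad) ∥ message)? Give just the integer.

76

Key is 66 > 64 bytes, so it is hashed to 28 bytes then zero-padded to 64: |K'| = 64.
Inner input = (K'⊕ipad) ∥ m → 64 + 12 = 76 bytes.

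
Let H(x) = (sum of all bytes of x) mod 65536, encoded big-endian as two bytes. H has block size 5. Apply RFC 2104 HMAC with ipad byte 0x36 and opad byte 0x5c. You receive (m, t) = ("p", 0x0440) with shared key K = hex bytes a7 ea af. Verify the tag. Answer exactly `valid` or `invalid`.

valid

Key hex bytes a7 ea af is 3 bytes ≤ B = 5; zero-pad to 5 bytes: K' = a7 ea af 00 00.
K' ⊕ ipad = 91 dc 99 36 36; K' ⊕ opad = fb b6 f3 5c 5c.
Inner hash: sum = 145+220+153+54+54+112 = 738 → 02 e2.
Outer hash (recomputed tag): sum = 251+182+243+92+92+2+226 = 1088 → 04 40.
Recomputed tag = 0440; claimed = 0440 → match.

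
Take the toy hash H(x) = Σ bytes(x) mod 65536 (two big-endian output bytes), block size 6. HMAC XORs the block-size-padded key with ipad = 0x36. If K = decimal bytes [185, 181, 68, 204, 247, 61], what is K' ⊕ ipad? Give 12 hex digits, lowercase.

8f8372fac10b

Key decimal bytes [185, 181, 68, 204, 247, 61] = b9 b5 44 cc f7 3d is exactly B = 6 bytes: K' = b9 b5 44 cc f7 3d.
XOR each byte with 0x36: b9⊕36=8f, b5⊕36=83, 44⊕36=72, cc⊕36=fa, f7⊕36=c1, 3d⊕36=0b.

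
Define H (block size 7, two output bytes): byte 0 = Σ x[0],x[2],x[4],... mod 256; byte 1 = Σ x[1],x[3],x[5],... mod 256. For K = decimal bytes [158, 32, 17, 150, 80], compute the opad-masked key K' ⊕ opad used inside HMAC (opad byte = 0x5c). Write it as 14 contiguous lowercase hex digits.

Key decimal bytes [158, 32, 17, 150, 80] = 9e 20 11 96 50 is 5 bytes ≤ B = 7; zero-pad to 7 bytes: K' = 9e 20 11 96 50 00 00.
XOR each byte with 0x5c: 9e⊕5c=c2, 20⊕5c=7c, 11⊕5c=4d, 96⊕5c=ca, 50⊕5c=0c, 00⊕5c=5c, 00⊕5c=5c.

c27c4dca0c5c5c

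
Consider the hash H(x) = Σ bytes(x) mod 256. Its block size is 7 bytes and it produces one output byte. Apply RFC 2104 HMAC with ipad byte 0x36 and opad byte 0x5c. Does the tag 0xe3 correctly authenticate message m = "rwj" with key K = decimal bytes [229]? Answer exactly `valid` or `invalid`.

Key decimal bytes [229] = e5 is 1 byte ≤ B = 7; zero-pad to 7 bytes: K' = e5 00 00 00 00 00 00.
K' ⊕ ipad = d3 36 36 36 36 36 36; K' ⊕ opad = b9 5c 5c 5c 5c 5c 5c.
Inner hash: sum = 211+54+54+54+54+54+54+114+119+106 = 874; mod 256 = 106 → 6a.
Outer hash (recomputed tag): sum = 185+92+92+92+92+92+92+106 = 843; mod 256 = 75 → 4b.
Recomputed tag = 4b; claimed = e3 → mismatch.

invalid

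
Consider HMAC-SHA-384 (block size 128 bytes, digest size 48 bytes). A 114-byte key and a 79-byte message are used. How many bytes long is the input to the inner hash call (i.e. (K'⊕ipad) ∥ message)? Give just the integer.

Key is 114 ≤ 128 bytes, zero-padded: |K'| = 128.
Inner input = (K'⊕ipad) ∥ m → 128 + 79 = 207 bytes.

207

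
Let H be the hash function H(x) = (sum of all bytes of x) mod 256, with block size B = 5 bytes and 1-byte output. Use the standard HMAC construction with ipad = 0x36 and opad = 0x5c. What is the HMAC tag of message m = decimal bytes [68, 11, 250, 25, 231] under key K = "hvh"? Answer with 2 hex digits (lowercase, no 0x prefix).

Key "hvh" = 68 76 68 is 3 bytes ≤ B = 5; zero-pad to 5 bytes: K' = 68 76 68 00 00.
K' ⊕ ipad = 5e 40 5e 36 36.  K' ⊕ opad = 34 2a 34 5c 5c.
Inner input = (K'⊕ipad) ∥ m = 5e 40 5e 36 36 ∥ 44 0b fa 19 e7.
Inner hash: sum = 94+64+94+54+54+68+11+250+25+231 = 945; mod 256 = 177 → b1.
Outer input = (K'⊕opad) ∥ inner = 34 2a 34 5c 5c ∥ b1.
Outer hash (tag): sum = 52+42+52+92+92+177 = 507; mod 256 = 251 → fb.

fb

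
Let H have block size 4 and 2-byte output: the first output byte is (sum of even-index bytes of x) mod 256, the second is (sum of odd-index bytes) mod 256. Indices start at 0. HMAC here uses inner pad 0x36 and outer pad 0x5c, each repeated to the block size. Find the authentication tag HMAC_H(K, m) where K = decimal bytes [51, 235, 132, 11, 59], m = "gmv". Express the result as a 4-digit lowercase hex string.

e169

Key decimal bytes [51, 235, 132, 11, 59] = 33 eb 84 0b 3b is 5 bytes > B = 4, so hash it first: H(key) = f2 f6, then zero-pad to 4 bytes: K' = f2 f6 00 00.
K' ⊕ ipad = c4 c0 36 36.  K' ⊕ opad = ae aa 5c 5c.
Inner input = (K'⊕ipad) ∥ m = c4 c0 36 36 ∥ 67 6d 76.
Inner hash: even-index sum = 471 mod 256 = 215; odd-index sum = 355 mod 256 = 99 → d7 63.
Outer input = (K'⊕opad) ∥ inner = ae aa 5c 5c ∥ d7 63.
Outer hash (tag): even-index sum = 481 mod 256 = 225; odd-index sum = 361 mod 256 = 105 → e1 69.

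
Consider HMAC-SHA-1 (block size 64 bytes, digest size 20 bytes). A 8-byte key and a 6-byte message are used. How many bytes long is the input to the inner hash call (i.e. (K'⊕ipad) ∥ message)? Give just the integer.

Key is 8 ≤ 64 bytes, zero-padded: |K'| = 64.
Inner input = (K'⊕ipad) ∥ m → 64 + 6 = 70 bytes.

70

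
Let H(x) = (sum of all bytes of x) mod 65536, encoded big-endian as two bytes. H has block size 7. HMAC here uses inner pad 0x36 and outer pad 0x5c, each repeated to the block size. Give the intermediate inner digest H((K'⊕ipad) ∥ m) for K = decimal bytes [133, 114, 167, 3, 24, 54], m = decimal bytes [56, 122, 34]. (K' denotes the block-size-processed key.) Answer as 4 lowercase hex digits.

02f5

Key decimal bytes [133, 114, 167, 3, 24, 54] = 85 72 a7 03 18 36 is 6 bytes ≤ B = 7; zero-pad to 7 bytes: K' = 85 72 a7 03 18 36 00.
K' ⊕ ipad = b3 44 91 35 2e 00 36.
Inner input = b3 44 91 35 2e 00 36 ∥ 38 7a 22.
Inner hash: sum = 179+68+145+53+46+0+54+56+122+34 = 757 → 02 f5.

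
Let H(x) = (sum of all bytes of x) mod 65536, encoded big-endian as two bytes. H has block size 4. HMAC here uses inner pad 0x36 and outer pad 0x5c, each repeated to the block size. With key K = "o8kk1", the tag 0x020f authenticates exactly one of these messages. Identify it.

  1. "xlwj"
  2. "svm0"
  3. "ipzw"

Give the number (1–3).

Key "o8kk1" = 6f 38 6b 6b 31 is 5 bytes > B = 4, so hash it first: H(key) = 01 ae, then zero-pad to 4 bytes: K' = 01 ae 00 00.
K' ⊕ ipad = 37 98 36 36; K' ⊕ opad = 5d f2 5c 5c.
m1: inner = H(37 98 36 36 78 6c 77 6a) = 03 00; tag = H(5d f2 5c 5c 03 00) = 020a
m2: inner = H(37 98 36 36 73 76 6d 30) = 02 c1; tag = H(5d f2 5c 5c 02 c1) = 02ca
m3: inner = H(37 98 36 36 69 70 7a 77) = 03 05; tag = H(5d f2 5c 5c 03 05) = 020f ← matches

3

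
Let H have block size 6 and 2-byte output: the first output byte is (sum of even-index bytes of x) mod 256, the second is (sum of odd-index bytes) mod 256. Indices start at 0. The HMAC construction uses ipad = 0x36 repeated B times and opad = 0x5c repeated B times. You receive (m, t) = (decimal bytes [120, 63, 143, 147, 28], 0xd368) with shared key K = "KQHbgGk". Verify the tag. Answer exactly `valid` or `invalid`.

valid

Key "KQHbgGk" = 4b 51 48 62 67 47 6b is 7 bytes > B = 6, so hash it first: H(key) = 65 fa, then zero-pad to 6 bytes: K' = 65 fa 00 00 00 00.
K' ⊕ ipad = 53 cc 36 36 36 36; K' ⊕ opad = 39 a6 5c 5c 5c 5c.
Inner hash: even-index sum = 482 mod 256 = 226; odd-index sum = 522 mod 256 = 10 → e2 0a.
Outer hash (recomputed tag): even-index sum = 467 mod 256 = 211; odd-index sum = 360 mod 256 = 104 → d3 68.
Recomputed tag = d368; claimed = d368 → match.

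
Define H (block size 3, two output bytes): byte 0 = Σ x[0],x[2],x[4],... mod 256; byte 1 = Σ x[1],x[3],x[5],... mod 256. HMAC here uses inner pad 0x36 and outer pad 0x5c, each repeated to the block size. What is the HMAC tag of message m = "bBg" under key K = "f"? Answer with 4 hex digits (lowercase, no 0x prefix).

9524

Key "f" = 66 is 1 byte ≤ B = 3; zero-pad to 3 bytes: K' = 66 00 00.
K' ⊕ ipad = 50 36 36.  K' ⊕ opad = 3a 5c 5c.
Inner input = (K'⊕ipad) ∥ m = 50 36 36 ∥ 62 42 67.
Inner hash: even-index sum = 200 mod 256 = 200; odd-index sum = 255 mod 256 = 255 → c8 ff.
Outer input = (K'⊕opad) ∥ inner = 3a 5c 5c ∥ c8 ff.
Outer hash (tag): even-index sum = 405 mod 256 = 149; odd-index sum = 292 mod 256 = 36 → 95 24.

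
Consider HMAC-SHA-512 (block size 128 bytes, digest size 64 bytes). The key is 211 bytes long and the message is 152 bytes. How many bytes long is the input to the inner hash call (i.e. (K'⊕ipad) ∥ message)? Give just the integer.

Key is 211 > 128 bytes, so it is hashed to 64 bytes then zero-padded to 128: |K'| = 128.
Inner input = (K'⊕ipad) ∥ m → 128 + 152 = 280 bytes.

280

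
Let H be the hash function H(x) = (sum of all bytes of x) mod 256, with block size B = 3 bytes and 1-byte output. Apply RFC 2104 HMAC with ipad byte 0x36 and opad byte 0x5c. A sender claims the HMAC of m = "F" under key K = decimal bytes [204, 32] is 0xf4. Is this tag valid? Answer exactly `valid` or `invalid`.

Key decimal bytes [204, 32] = cc 20 is 2 bytes ≤ B = 3; zero-pad to 3 bytes: K' = cc 20 00.
K' ⊕ ipad = fa 16 36; K' ⊕ opad = 90 7c 5c.
Inner hash: sum = 250+22+54+70 = 396; mod 256 = 140 → 8c.
Outer hash (recomputed tag): sum = 144+124+92+140 = 500; mod 256 = 244 → f4.
Recomputed tag = f4; claimed = f4 → match.

valid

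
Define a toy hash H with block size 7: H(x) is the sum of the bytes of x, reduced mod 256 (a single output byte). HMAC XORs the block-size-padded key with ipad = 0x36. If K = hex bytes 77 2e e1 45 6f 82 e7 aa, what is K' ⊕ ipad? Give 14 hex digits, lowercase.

Key hex bytes 77 2e e1 45 6f 82 e7 aa is 8 bytes > B = 7, so hash it first: H(key) = 4d, then zero-pad to 7 bytes: K' = 4d 00 00 00 00 00 00.
XOR each byte with 0x36: 4d⊕36=7b, 00⊕36=36, 00⊕36=36, 00⊕36=36, 00⊕36=36, 00⊕36=36, 00⊕36=36.

7b363636363636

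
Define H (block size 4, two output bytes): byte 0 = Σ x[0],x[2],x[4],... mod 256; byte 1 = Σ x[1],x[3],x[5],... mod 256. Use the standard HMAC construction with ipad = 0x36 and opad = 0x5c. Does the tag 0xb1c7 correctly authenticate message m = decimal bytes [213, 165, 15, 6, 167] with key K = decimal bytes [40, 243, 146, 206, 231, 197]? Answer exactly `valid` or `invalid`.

Key decimal bytes [40, 243, 146, 206, 231, 197] = 28 f3 92 ce e7 c5 is 6 bytes > B = 4, so hash it first: H(key) = a1 86, then zero-pad to 4 bytes: K' = a1 86 00 00.
K' ⊕ ipad = 97 b0 36 36; K' ⊕ opad = fd da 5c 5c.
Inner hash: even-index sum = 600 mod 256 = 88; odd-index sum = 401 mod 256 = 145 → 58 91.
Outer hash (recomputed tag): even-index sum = 433 mod 256 = 177; odd-index sum = 455 mod 256 = 199 → b1 c7.
Recomputed tag = b1c7; claimed = b1c7 → match.

valid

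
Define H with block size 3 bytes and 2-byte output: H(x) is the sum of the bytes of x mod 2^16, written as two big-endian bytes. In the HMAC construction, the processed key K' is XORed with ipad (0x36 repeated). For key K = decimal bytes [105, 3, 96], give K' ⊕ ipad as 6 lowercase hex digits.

5f3556

Key decimal bytes [105, 3, 96] = 69 03 60 is exactly B = 3 bytes: K' = 69 03 60.
XOR each byte with 0x36: 69⊕36=5f, 03⊕36=35, 60⊕36=56.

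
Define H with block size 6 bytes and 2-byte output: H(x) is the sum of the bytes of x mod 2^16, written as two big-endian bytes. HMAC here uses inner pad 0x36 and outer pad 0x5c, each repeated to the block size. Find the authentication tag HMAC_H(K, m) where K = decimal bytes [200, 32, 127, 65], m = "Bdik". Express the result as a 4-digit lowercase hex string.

Key decimal bytes [200, 32, 127, 65] = c8 20 7f 41 is 4 bytes ≤ B = 6; zero-pad to 6 bytes: K' = c8 20 7f 41 00 00.
K' ⊕ ipad = fe 16 49 77 36 36.  K' ⊕ opad = 94 7c 23 1d 5c 5c.
Inner input = (K'⊕ipad) ∥ m = fe 16 49 77 36 36 ∥ 42 64 69 6b.
Inner hash: sum = 254+22+73+119+54+54+66+100+105+107 = 954 → 03 ba.
Outer input = (K'⊕opad) ∥ inner = 94 7c 23 1d 5c 5c ∥ 03 ba.
Outer hash (tag): sum = 148+124+35+29+92+92+3+186 = 709 → 02 c5.

02c5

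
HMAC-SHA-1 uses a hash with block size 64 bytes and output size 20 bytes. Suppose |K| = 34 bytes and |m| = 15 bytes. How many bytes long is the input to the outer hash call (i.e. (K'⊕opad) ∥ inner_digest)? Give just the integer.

Key is 34 ≤ 64 bytes, zero-padded: |K'| = 64.
Outer input = (K'⊕opad) ∥ H(inner) → 64 + 20 = 84 bytes.

84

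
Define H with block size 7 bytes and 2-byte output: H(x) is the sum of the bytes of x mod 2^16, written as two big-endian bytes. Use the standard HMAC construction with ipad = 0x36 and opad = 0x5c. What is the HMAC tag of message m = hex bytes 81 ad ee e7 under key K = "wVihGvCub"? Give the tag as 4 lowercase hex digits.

02e1

Key "wVihGvCub" = 77 56 69 68 47 76 43 75 62 is 9 bytes > B = 7, so hash it first: H(key) = 03 75, then zero-pad to 7 bytes: K' = 03 75 00 00 00 00 00.
K' ⊕ ipad = 35 43 36 36 36 36 36.  K' ⊕ opad = 5f 29 5c 5c 5c 5c 5c.
Inner input = (K'⊕ipad) ∥ m = 35 43 36 36 36 36 36 ∥ 81 ad ee e7.
Inner hash: sum = 53+67+54+54+54+54+54+129+173+238+231 = 1161 → 04 89.
Outer input = (K'⊕opad) ∥ inner = 5f 29 5c 5c 5c 5c 5c ∥ 04 89.
Outer hash (tag): sum = 95+41+92+92+92+92+92+4+137 = 737 → 02 e1.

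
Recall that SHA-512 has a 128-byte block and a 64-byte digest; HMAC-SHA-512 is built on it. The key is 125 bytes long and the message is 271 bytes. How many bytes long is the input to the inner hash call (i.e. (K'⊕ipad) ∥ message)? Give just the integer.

Key is 125 ≤ 128 bytes, zero-padded: |K'| = 128.
Inner input = (K'⊕ipad) ∥ m → 128 + 271 = 399 bytes.

399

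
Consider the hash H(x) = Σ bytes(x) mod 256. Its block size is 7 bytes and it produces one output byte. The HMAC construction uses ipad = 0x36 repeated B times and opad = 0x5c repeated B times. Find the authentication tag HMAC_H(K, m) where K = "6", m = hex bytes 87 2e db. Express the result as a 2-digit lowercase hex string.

Key "6" = 36 is 1 byte ≤ B = 7; zero-pad to 7 bytes: K' = 36 00 00 00 00 00 00.
K' ⊕ ipad = 00 36 36 36 36 36 36.  K' ⊕ opad = 6a 5c 5c 5c 5c 5c 5c.
Inner input = (K'⊕ipad) ∥ m = 00 36 36 36 36 36 36 ∥ 87 2e db.
Inner hash: sum = 0+54+54+54+54+54+54+135+46+219 = 724; mod 256 = 212 → d4.
Outer input = (K'⊕opad) ∥ inner = 6a 5c 5c 5c 5c 5c 5c ∥ d4.
Outer hash (tag): sum = 106+92+92+92+92+92+92+212 = 870; mod 256 = 102 → 66.

66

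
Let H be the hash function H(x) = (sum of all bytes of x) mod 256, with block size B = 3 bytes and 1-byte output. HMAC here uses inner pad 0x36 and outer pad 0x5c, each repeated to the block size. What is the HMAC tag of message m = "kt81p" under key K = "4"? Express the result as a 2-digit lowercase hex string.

46

Key "4" = 34 is 1 byte ≤ B = 3; zero-pad to 3 bytes: K' = 34 00 00.
K' ⊕ ipad = 02 36 36.  K' ⊕ opad = 68 5c 5c.
Inner input = (K'⊕ipad) ∥ m = 02 36 36 ∥ 6b 74 38 31 70.
Inner hash: sum = 2+54+54+107+116+56+49+112 = 550; mod 256 = 38 → 26.
Outer input = (K'⊕opad) ∥ inner = 68 5c 5c ∥ 26.
Outer hash (tag): sum = 104+92+92+38 = 326; mod 256 = 70 → 46.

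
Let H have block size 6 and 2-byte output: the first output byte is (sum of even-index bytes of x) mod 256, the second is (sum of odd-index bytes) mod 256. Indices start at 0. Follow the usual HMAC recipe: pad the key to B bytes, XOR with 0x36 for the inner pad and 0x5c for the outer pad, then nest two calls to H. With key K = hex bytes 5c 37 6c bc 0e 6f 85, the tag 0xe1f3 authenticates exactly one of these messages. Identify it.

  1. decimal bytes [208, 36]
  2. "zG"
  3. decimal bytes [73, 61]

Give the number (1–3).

3

Key hex bytes 5c 37 6c bc 0e 6f 85 is 7 bytes > B = 6, so hash it first: H(key) = 5b 62, then zero-pad to 6 bytes: K' = 5b 62 00 00 00 00.
K' ⊕ ipad = 6d 54 36 36 36 36; K' ⊕ opad = 07 3e 5c 5c 5c 5c.
m1: inner = H(6d 54 36 36 36 36 d0 24) = a9 e4; tag = H(07 3e 5c 5c 5c 5c a9 e4) = 68da
m2: inner = H(6d 54 36 36 36 36 7a 47) = 53 07; tag = H(07 3e 5c 5c 5c 5c 53 07) = 12fd
m3: inner = H(6d 54 36 36 36 36 49 3d) = 22 fd; tag = H(07 3e 5c 5c 5c 5c 22 fd) = e1f3 ← matches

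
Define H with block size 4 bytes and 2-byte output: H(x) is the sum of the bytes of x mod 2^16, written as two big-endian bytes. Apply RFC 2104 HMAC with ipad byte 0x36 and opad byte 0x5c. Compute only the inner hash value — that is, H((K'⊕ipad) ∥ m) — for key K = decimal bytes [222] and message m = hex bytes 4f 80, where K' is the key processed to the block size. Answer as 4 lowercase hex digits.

Key decimal bytes [222] = de is 1 byte ≤ B = 4; zero-pad to 4 bytes: K' = de 00 00 00.
K' ⊕ ipad = e8 36 36 36.
Inner input = e8 36 36 36 ∥ 4f 80.
Inner hash: sum = 232+54+54+54+79+128 = 601 → 02 59.

0259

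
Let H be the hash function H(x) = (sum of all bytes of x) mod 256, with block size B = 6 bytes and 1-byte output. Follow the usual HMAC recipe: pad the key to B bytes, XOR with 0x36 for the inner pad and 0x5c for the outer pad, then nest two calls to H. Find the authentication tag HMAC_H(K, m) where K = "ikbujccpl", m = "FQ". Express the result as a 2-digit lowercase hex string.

dd

Key "ikbujccpl" = 69 6b 62 75 6a 63 63 70 6c is 9 bytes > B = 6, so hash it first: H(key) = b7, then zero-pad to 6 bytes: K' = b7 00 00 00 00 00.
K' ⊕ ipad = 81 36 36 36 36 36.  K' ⊕ opad = eb 5c 5c 5c 5c 5c.
Inner input = (K'⊕ipad) ∥ m = 81 36 36 36 36 36 ∥ 46 51.
Inner hash: sum = 129+54+54+54+54+54+70+81 = 550; mod 256 = 38 → 26.
Outer input = (K'⊕opad) ∥ inner = eb 5c 5c 5c 5c 5c ∥ 26.
Outer hash (tag): sum = 235+92+92+92+92+92+38 = 733; mod 256 = 221 → dd.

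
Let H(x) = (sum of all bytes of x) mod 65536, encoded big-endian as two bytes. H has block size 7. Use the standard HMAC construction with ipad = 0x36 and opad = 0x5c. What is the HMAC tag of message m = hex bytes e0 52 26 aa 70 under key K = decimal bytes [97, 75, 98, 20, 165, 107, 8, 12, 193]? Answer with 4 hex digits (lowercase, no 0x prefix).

Key decimal bytes [97, 75, 98, 20, 165, 107, 8, 12, 193] = 61 4b 62 14 a5 6b 08 0c c1 is 9 bytes > B = 7, so hash it first: H(key) = 03 07, then zero-pad to 7 bytes: K' = 03 07 00 00 00 00 00.
K' ⊕ ipad = 35 31 36 36 36 36 36.  K' ⊕ opad = 5f 5b 5c 5c 5c 5c 5c.
Inner input = (K'⊕ipad) ∥ m = 35 31 36 36 36 36 36 ∥ e0 52 26 aa 70.
Inner hash: sum = 53+49+54+54+54+54+54+224+82+38+170+112 = 998 → 03 e6.
Outer input = (K'⊕opad) ∥ inner = 5f 5b 5c 5c 5c 5c 5c ∥ 03 e6.
Outer hash (tag): sum = 95+91+92+92+92+92+92+3+230 = 879 → 03 6f.

036f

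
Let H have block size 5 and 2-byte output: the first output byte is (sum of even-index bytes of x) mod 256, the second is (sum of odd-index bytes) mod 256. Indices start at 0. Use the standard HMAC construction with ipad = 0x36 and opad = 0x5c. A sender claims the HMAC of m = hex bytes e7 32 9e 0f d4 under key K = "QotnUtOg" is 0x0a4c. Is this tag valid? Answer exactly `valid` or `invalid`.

valid

Key "QotnUtOg" = 51 6f 74 6e 55 74 4f 67 is 8 bytes > B = 5, so hash it first: H(key) = 69 b8, then zero-pad to 5 bytes: K' = 69 b8 00 00 00.
K' ⊕ ipad = 5f 8e 36 36 36; K' ⊕ opad = 35 e4 5c 5c 5c.
Inner hash: even-index sum = 268 mod 256 = 12; odd-index sum = 797 mod 256 = 29 → 0c 1d.
Outer hash (recomputed tag): even-index sum = 266 mod 256 = 10; odd-index sum = 332 mod 256 = 76 → 0a 4c.
Recomputed tag = 0a4c; claimed = 0a4c → match.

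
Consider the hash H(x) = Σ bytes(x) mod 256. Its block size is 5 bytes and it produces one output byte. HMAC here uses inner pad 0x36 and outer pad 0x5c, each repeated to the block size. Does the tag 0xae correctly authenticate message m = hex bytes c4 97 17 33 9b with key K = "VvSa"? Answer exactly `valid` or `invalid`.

valid

Key "VvSa" = 56 76 53 61 is 4 bytes ≤ B = 5; zero-pad to 5 bytes: K' = 56 76 53 61 00.
K' ⊕ ipad = 60 40 65 57 36; K' ⊕ opad = 0a 2a 0f 3d 5c.
Inner hash: sum = 96+64+101+87+54+196+151+23+51+155 = 978; mod 256 = 210 → d2.
Outer hash (recomputed tag): sum = 10+42+15+61+92+210 = 430; mod 256 = 174 → ae.
Recomputed tag = ae; claimed = ae → match.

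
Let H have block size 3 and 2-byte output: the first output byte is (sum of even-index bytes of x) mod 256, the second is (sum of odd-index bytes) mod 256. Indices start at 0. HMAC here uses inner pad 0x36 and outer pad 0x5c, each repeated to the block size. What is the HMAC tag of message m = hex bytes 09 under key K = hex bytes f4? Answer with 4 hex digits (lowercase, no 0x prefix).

4354

Key hex bytes f4 is 1 byte ≤ B = 3; zero-pad to 3 bytes: K' = f4 00 00.
K' ⊕ ipad = c2 36 36.  K' ⊕ opad = a8 5c 5c.
Inner input = (K'⊕ipad) ∥ m = c2 36 36 ∥ 09.
Inner hash: even-index sum = 248 mod 256 = 248; odd-index sum = 63 mod 256 = 63 → f8 3f.
Outer input = (K'⊕opad) ∥ inner = a8 5c 5c ∥ f8 3f.
Outer hash (tag): even-index sum = 323 mod 256 = 67; odd-index sum = 340 mod 256 = 84 → 43 54.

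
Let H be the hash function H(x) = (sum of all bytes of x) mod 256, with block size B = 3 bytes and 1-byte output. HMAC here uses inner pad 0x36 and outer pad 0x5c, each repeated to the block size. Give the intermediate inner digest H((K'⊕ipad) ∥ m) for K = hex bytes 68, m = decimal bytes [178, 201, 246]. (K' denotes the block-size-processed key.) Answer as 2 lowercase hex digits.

Key hex bytes 68 is 1 byte ≤ B = 3; zero-pad to 3 bytes: K' = 68 00 00.
K' ⊕ ipad = 5e 36 36.
Inner input = 5e 36 36 ∥ b2 c9 f6.
Inner hash: sum = 94+54+54+178+201+246 = 827; mod 256 = 59 → 3b.

3b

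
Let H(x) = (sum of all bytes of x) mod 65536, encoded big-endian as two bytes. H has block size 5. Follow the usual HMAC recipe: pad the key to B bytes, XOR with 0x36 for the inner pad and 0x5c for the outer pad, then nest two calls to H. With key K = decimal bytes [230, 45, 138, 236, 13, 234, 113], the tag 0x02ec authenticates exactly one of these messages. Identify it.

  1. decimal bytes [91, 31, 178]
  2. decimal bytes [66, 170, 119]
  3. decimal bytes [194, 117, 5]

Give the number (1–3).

1

Key decimal bytes [230, 45, 138, 236, 13, 234, 113] = e6 2d 8a ec 0d ea 71 is 7 bytes > B = 5, so hash it first: H(key) = 03 f1, then zero-pad to 5 bytes: K' = 03 f1 00 00 00.
K' ⊕ ipad = 35 c7 36 36 36; K' ⊕ opad = 5f ad 5c 5c 5c.
m1: inner = H(35 c7 36 36 36 5b 1f b2) = 02 ca; tag = H(5f ad 5c 5c 5c 02 ca) = 02ec ← matches
m2: inner = H(35 c7 36 36 36 42 aa 77) = 03 01; tag = H(5f ad 5c 5c 5c 03 01) = 0224
m3: inner = H(35 c7 36 36 36 c2 75 05) = 02 da; tag = H(5f ad 5c 5c 5c 02 da) = 02fc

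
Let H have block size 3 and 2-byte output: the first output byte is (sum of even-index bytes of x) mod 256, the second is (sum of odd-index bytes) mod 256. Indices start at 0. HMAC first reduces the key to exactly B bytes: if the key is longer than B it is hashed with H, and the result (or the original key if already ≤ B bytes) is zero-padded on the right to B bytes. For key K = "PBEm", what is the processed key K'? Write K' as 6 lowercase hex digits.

95af00

|K| = 4 > B = 3, so first hash the key.
H(K): even-index sum = 149 mod 256 = 149; odd-index sum = 175 mod 256 = 175 → 95 af.
Zero-pad H(K) = 95 af to 3 bytes: K' = 95 af 00.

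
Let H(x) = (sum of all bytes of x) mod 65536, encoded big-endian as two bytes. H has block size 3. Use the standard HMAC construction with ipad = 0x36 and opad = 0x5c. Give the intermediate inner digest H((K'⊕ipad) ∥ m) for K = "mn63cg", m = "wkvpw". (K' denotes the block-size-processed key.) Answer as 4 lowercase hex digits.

Key "mn63cg" = 6d 6e 36 33 63 67 is 6 bytes > B = 3, so hash it first: H(key) = 02 0e, then zero-pad to 3 bytes: K' = 02 0e 00.
K' ⊕ ipad = 34 38 36.
Inner input = 34 38 36 ∥ 77 6b 76 70 77.
Inner hash: sum = 52+56+54+119+107+118+112+119 = 737 → 02 e1.

02e1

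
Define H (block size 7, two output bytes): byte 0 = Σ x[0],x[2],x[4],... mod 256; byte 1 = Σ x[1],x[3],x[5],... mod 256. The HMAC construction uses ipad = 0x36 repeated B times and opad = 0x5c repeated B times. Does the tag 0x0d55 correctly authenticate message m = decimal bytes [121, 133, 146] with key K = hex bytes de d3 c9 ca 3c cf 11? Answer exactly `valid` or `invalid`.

Key hex bytes de d3 c9 ca 3c cf 11 is exactly B = 7 bytes: K' = de d3 c9 ca 3c cf 11.
K' ⊕ ipad = e8 e5 ff fc 0a f9 27; K' ⊕ opad = 82 8f 95 96 60 93 4d.
Inner hash: even-index sum = 669 mod 256 = 157; odd-index sum = 997 mod 256 = 229 → 9d e5.
Outer hash (recomputed tag): even-index sum = 681 mod 256 = 169; odd-index sum = 597 mod 256 = 85 → a9 55.
Recomputed tag = a955; claimed = 0d55 → mismatch.

invalid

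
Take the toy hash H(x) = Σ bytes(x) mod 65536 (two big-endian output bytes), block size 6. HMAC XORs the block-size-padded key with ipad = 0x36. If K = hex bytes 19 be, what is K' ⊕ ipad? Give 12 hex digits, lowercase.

Key hex bytes 19 be is 2 bytes ≤ B = 6; zero-pad to 6 bytes: K' = 19 be 00 00 00 00.
XOR each byte with 0x36: 19⊕36=2f, be⊕36=88, 00⊕36=36, 00⊕36=36, 00⊕36=36, 00⊕36=36.

2f8836363636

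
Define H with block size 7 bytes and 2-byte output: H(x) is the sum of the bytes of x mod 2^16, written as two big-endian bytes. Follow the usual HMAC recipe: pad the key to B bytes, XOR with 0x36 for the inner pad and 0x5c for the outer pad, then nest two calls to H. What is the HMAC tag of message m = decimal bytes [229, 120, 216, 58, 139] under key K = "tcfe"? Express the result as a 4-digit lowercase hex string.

02c8

Key "tcfe" = 74 63 66 65 is 4 bytes ≤ B = 7; zero-pad to 7 bytes: K' = 74 63 66 65 00 00 00.
K' ⊕ ipad = 42 55 50 53 36 36 36.  K' ⊕ opad = 28 3f 3a 39 5c 5c 5c.
Inner input = (K'⊕ipad) ∥ m = 42 55 50 53 36 36 36 ∥ e5 78 d8 3a 8b.
Inner hash: sum = 66+85+80+83+54+54+54+229+120+216+58+139 = 1238 → 04 d6.
Outer input = (K'⊕opad) ∥ inner = 28 3f 3a 39 5c 5c 5c ∥ 04 d6.
Outer hash (tag): sum = 40+63+58+57+92+92+92+4+214 = 712 → 02 c8.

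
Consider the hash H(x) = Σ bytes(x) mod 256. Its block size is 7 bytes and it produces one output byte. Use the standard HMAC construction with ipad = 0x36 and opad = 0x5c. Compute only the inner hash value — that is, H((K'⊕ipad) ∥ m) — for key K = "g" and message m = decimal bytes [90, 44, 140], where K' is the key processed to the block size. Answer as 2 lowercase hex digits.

a7

Key "g" = 67 is 1 byte ≤ B = 7; zero-pad to 7 bytes: K' = 67 00 00 00 00 00 00.
K' ⊕ ipad = 51 36 36 36 36 36 36.
Inner input = 51 36 36 36 36 36 36 ∥ 5a 2c 8c.
Inner hash: sum = 81+54+54+54+54+54+54+90+44+140 = 679; mod 256 = 167 → a7.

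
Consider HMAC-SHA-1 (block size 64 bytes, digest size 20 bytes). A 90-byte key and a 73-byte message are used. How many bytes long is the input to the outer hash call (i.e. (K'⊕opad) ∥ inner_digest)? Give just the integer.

84

Key is 90 > 64 bytes, so it is hashed to 20 bytes then zero-padded to 64: |K'| = 64.
Outer input = (K'⊕opad) ∥ H(inner) → 64 + 20 = 84 bytes.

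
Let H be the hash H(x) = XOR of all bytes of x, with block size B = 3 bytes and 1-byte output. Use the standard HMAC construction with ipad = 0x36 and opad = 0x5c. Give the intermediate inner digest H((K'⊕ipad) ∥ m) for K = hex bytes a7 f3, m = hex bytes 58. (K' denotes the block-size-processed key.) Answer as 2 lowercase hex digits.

Key hex bytes a7 f3 is 2 bytes ≤ B = 3; zero-pad to 3 bytes: K' = a7 f3 00.
K' ⊕ ipad = 91 c5 36.
Inner input = 91 c5 36 ∥ 58.
Inner hash: XOR 91⊕c5⊕36⊕58 = 3a.

3a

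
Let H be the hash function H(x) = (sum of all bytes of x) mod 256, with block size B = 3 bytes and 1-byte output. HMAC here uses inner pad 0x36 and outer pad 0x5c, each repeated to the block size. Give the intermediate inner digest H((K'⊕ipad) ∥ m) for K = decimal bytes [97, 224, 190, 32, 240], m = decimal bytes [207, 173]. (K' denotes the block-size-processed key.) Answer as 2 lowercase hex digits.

Key decimal bytes [97, 224, 190, 32, 240] = 61 e0 be 20 f0 is 5 bytes > B = 3, so hash it first: H(key) = 0f, then zero-pad to 3 bytes: K' = 0f 00 00.
K' ⊕ ipad = 39 36 36.
Inner input = 39 36 36 ∥ cf ad.
Inner hash: sum = 57+54+54+207+173 = 545; mod 256 = 33 → 21.

21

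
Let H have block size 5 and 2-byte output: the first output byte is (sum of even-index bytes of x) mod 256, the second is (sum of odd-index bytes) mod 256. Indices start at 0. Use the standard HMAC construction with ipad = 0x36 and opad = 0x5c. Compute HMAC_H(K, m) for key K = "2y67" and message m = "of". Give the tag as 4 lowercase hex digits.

f330

Key "2y67" = 32 79 36 37 is 4 bytes ≤ B = 5; zero-pad to 5 bytes: K' = 32 79 36 37 00.
K' ⊕ ipad = 04 4f 00 01 36.  K' ⊕ opad = 6e 25 6a 6b 5c.
Inner input = (K'⊕ipad) ∥ m = 04 4f 00 01 36 ∥ 6f 66.
Inner hash: even-index sum = 160 mod 256 = 160; odd-index sum = 191 mod 256 = 191 → a0 bf.
Outer input = (K'⊕opad) ∥ inner = 6e 25 6a 6b 5c ∥ a0 bf.
Outer hash (tag): even-index sum = 499 mod 256 = 243; odd-index sum = 304 mod 256 = 48 → f3 30.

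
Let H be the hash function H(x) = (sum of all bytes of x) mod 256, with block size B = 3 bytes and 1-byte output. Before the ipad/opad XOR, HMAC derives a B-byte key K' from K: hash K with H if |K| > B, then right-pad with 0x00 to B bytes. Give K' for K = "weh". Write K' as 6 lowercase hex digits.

776568

Key "weh" = 77 65 68 is exactly B = 3 bytes: K' = 77 65 68.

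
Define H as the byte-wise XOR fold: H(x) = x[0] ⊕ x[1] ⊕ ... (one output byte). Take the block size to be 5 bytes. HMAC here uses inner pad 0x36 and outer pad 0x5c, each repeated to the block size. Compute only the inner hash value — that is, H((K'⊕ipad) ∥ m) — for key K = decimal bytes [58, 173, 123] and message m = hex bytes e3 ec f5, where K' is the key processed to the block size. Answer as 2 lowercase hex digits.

20

Key decimal bytes [58, 173, 123] = 3a ad 7b is 3 bytes ≤ B = 5; zero-pad to 5 bytes: K' = 3a ad 7b 00 00.
K' ⊕ ipad = 0c 9b 4d 36 36.
Inner input = 0c 9b 4d 36 36 ∥ e3 ec f5.
Inner hash: XOR 0c⊕9b⊕4d⊕36⊕36⊕e3⊕ec⊕f5 = 20.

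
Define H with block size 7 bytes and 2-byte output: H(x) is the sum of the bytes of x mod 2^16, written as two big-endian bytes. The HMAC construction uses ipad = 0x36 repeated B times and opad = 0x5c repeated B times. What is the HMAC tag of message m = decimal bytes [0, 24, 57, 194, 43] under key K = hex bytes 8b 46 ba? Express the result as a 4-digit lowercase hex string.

0419

Key hex bytes 8b 46 ba is 3 bytes ≤ B = 7; zero-pad to 7 bytes: K' = 8b 46 ba 00 00 00 00.
K' ⊕ ipad = bd 70 8c 36 36 36 36.  K' ⊕ opad = d7 1a e6 5c 5c 5c 5c.
Inner input = (K'⊕ipad) ∥ m = bd 70 8c 36 36 36 36 ∥ 00 18 39 c2 2b.
Inner hash: sum = 189+112+140+54+54+54+54+0+24+57+194+43 = 975 → 03 cf.
Outer input = (K'⊕opad) ∥ inner = d7 1a e6 5c 5c 5c 5c ∥ 03 cf.
Outer hash (tag): sum = 215+26+230+92+92+92+92+3+207 = 1049 → 04 19.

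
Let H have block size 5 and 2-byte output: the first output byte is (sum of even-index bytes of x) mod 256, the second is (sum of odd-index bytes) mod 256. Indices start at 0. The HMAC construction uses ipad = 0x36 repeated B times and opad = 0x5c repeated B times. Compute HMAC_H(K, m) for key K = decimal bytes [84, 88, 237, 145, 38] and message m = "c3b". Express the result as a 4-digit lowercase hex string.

0d51

Key decimal bytes [84, 88, 237, 145, 38] = 54 58 ed 91 26 is exactly B = 5 bytes: K' = 54 58 ed 91 26.
K' ⊕ ipad = 62 6e db a7 10.  K' ⊕ opad = 08 04 b1 cd 7a.
Inner input = (K'⊕ipad) ∥ m = 62 6e db a7 10 ∥ 63 33 62.
Inner hash: even-index sum = 384 mod 256 = 128; odd-index sum = 474 mod 256 = 218 → 80 da.
Outer input = (K'⊕opad) ∥ inner = 08 04 b1 cd 7a ∥ 80 da.
Outer hash (tag): even-index sum = 525 mod 256 = 13; odd-index sum = 337 mod 256 = 81 → 0d 51.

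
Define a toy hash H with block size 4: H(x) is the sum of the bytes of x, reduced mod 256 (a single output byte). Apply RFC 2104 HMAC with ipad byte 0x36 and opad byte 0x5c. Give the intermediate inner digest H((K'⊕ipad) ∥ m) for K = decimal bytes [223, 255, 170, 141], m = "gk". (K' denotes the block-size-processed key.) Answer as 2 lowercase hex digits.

Key decimal bytes [223, 255, 170, 141] = df ff aa 8d is exactly B = 4 bytes: K' = df ff aa 8d.
K' ⊕ ipad = e9 c9 9c bb.
Inner input = e9 c9 9c bb ∥ 67 6b.
Inner hash: sum = 233+201+156+187+103+107 = 987; mod 256 = 219 → db.

db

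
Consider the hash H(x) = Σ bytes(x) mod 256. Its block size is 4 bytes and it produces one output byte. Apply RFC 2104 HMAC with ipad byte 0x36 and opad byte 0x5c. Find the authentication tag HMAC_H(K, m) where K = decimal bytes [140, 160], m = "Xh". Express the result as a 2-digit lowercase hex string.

00

Key decimal bytes [140, 160] = 8c a0 is 2 bytes ≤ B = 4; zero-pad to 4 bytes: K' = 8c a0 00 00.
K' ⊕ ipad = ba 96 36 36.  K' ⊕ opad = d0 fc 5c 5c.
Inner input = (K'⊕ipad) ∥ m = ba 96 36 36 ∥ 58 68.
Inner hash: sum = 186+150+54+54+88+104 = 636; mod 256 = 124 → 7c.
Outer input = (K'⊕opad) ∥ inner = d0 fc 5c 5c ∥ 7c.
Outer hash (tag): sum = 208+252+92+92+124 = 768; mod 256 = 0 → 00.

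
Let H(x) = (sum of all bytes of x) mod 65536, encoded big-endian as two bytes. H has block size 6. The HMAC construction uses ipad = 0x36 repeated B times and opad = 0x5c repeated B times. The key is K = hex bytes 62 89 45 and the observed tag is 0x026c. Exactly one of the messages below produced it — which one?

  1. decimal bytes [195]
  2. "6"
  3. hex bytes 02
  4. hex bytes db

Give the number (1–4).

Key hex bytes 62 89 45 is 3 bytes ≤ B = 6; zero-pad to 6 bytes: K' = 62 89 45 00 00 00.
K' ⊕ ipad = 54 bf 73 36 36 36; K' ⊕ opad = 3e d5 19 5c 5c 5c.
m1: inner = H(54 bf 73 36 36 36 c3) = 02 eb; tag = H(3e d5 19 5c 5c 5c 02 eb) = 032d
m2: inner = H(54 bf 73 36 36 36 36) = 02 5e; tag = H(3e d5 19 5c 5c 5c 02 5e) = 02a0
m3: inner = H(54 bf 73 36 36 36 02) = 02 2a; tag = H(3e d5 19 5c 5c 5c 02 2a) = 026c ← matches
m4: inner = H(54 bf 73 36 36 36 db) = 03 03; tag = H(3e d5 19 5c 5c 5c 03 03) = 0246

3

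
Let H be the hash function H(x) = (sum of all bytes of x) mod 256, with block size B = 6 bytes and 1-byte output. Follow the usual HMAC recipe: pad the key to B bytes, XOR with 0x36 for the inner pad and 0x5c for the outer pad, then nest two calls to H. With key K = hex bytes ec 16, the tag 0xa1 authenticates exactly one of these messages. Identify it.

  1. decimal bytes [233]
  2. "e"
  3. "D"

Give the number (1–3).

Key hex bytes ec 16 is 2 bytes ≤ B = 6; zero-pad to 6 bytes: K' = ec 16 00 00 00 00.
K' ⊕ ipad = da 20 36 36 36 36; K' ⊕ opad = b0 4a 5c 5c 5c 5c.
m1: inner = H(da 20 36 36 36 36 e9) = bb; tag = H(b0 4a 5c 5c 5c 5c bb) = 25
m2: inner = H(da 20 36 36 36 36 65) = 37; tag = H(b0 4a 5c 5c 5c 5c 37) = a1 ← matches
m3: inner = H(da 20 36 36 36 36 44) = 16; tag = H(b0 4a 5c 5c 5c 5c 16) = 80

2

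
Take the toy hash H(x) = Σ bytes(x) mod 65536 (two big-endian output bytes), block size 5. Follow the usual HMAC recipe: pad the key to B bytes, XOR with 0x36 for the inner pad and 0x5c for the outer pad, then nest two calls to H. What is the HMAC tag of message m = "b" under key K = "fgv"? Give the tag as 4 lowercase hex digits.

Key "fgv" = 66 67 76 is 3 bytes ≤ B = 5; zero-pad to 5 bytes: K' = 66 67 76 00 00.
K' ⊕ ipad = 50 51 40 36 36.  K' ⊕ opad = 3a 3b 2a 5c 5c.
Inner input = (K'⊕ipad) ∥ m = 50 51 40 36 36 ∥ 62.
Inner hash: sum = 80+81+64+54+54+98 = 431 → 01 af.
Outer input = (K'⊕opad) ∥ inner = 3a 3b 2a 5c 5c ∥ 01 af.
Outer hash (tag): sum = 58+59+42+92+92+1+175 = 519 → 02 07.

0207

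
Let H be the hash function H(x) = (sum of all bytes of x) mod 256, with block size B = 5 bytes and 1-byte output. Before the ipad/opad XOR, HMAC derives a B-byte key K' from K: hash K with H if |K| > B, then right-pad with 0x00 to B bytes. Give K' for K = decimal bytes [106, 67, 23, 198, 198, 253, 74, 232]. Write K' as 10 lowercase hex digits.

7f00000000

|K| = 8 > B = 5, so first hash the key.
H(K): sum = 106+67+23+198+198+253+74+232 = 1151; mod 256 = 127 → 7f.
Zero-pad H(K) = 7f to 5 bytes: K' = 7f 00 00 00 00.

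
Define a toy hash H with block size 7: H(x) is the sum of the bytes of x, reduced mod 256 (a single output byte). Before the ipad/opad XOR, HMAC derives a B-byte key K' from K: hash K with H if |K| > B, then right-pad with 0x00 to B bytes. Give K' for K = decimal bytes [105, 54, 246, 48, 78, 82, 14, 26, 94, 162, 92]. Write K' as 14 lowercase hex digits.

e9000000000000

|K| = 11 > B = 7, so first hash the key.
H(K): sum = 105+54+246+48+78+82+14+26+94+162+92 = 1001; mod 256 = 233 → e9.
Zero-pad H(K) = e9 to 7 bytes: K' = e9 00 00 00 00 00 00.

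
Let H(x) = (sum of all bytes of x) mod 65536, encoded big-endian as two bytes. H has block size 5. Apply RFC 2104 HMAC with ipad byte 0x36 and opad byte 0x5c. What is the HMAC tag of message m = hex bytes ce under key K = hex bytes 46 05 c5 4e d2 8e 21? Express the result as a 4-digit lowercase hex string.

0284

Key hex bytes 46 05 c5 4e d2 8e 21 is 7 bytes > B = 5, so hash it first: H(key) = 02 df, then zero-pad to 5 bytes: K' = 02 df 00 00 00.
K' ⊕ ipad = 34 e9 36 36 36.  K' ⊕ opad = 5e 83 5c 5c 5c.
Inner input = (K'⊕ipad) ∥ m = 34 e9 36 36 36 ∥ ce.
Inner hash: sum = 52+233+54+54+54+206 = 653 → 02 8d.
Outer input = (K'⊕opad) ∥ inner = 5e 83 5c 5c 5c ∥ 02 8d.
Outer hash (tag): sum = 94+131+92+92+92+2+141 = 644 → 02 84.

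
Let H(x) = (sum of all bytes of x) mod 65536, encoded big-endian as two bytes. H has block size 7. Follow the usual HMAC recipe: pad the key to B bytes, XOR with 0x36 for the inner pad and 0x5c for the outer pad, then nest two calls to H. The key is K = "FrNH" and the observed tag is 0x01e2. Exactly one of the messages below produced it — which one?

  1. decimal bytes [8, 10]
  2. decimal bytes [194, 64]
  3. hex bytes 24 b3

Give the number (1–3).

1

Key "FrNH" = 46 72 4e 48 is 4 bytes ≤ B = 7; zero-pad to 7 bytes: K' = 46 72 4e 48 00 00 00.
K' ⊕ ipad = 70 44 78 7e 36 36 36; K' ⊕ opad = 1a 2e 12 14 5c 5c 5c.
m1: inner = H(70 44 78 7e 36 36 36 08 0a) = 02 5e; tag = H(1a 2e 12 14 5c 5c 5c 02 5e) = 01e2 ← matches
m2: inner = H(70 44 78 7e 36 36 36 c2 40) = 03 4e; tag = H(1a 2e 12 14 5c 5c 5c 03 4e) = 01d3
m3: inner = H(70 44 78 7e 36 36 36 24 b3) = 03 23; tag = H(1a 2e 12 14 5c 5c 5c 03 23) = 01a8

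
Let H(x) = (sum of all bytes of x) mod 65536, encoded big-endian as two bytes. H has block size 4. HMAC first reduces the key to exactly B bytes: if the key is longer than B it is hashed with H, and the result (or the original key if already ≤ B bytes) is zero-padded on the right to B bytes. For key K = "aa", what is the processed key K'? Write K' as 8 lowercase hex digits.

Key "aa" = 61 61 is 2 bytes ≤ B = 4; zero-pad to 4 bytes: K' = 61 61 00 00.

61610000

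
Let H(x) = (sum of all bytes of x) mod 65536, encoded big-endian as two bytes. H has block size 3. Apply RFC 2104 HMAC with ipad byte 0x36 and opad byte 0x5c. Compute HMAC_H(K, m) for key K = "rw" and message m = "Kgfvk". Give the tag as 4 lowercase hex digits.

016b

Key "rw" = 72 77 is 2 bytes ≤ B = 3; zero-pad to 3 bytes: K' = 72 77 00.
K' ⊕ ipad = 44 41 36.  K' ⊕ opad = 2e 2b 5c.
Inner input = (K'⊕ipad) ∥ m = 44 41 36 ∥ 4b 67 66 76 6b.
Inner hash: sum = 68+65+54+75+103+102+118+107 = 692 → 02 b4.
Outer input = (K'⊕opad) ∥ inner = 2e 2b 5c ∥ 02 b4.
Outer hash (tag): sum = 46+43+92+2+180 = 363 → 01 6b.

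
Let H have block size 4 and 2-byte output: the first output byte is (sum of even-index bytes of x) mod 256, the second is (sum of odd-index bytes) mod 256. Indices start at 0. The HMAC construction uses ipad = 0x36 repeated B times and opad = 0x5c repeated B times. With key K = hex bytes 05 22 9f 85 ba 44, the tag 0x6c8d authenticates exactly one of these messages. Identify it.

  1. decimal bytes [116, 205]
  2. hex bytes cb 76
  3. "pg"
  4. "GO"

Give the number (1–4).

Key hex bytes 05 22 9f 85 ba 44 is 6 bytes > B = 4, so hash it first: H(key) = 5e eb, then zero-pad to 4 bytes: K' = 5e eb 00 00.
K' ⊕ ipad = 68 dd 36 36; K' ⊕ opad = 02 b7 5c 5c.
m1: inner = H(68 dd 36 36 74 cd) = 12 e0; tag = H(02 b7 5c 5c 12 e0) = 70f3
m2: inner = H(68 dd 36 36 cb 76) = 69 89; tag = H(02 b7 5c 5c 69 89) = c79c
m3: inner = H(68 dd 36 36 70 67) = 0e 7a; tag = H(02 b7 5c 5c 0e 7a) = 6c8d ← matches
m4: inner = H(68 dd 36 36 47 4f) = e5 62; tag = H(02 b7 5c 5c e5 62) = 4375

3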